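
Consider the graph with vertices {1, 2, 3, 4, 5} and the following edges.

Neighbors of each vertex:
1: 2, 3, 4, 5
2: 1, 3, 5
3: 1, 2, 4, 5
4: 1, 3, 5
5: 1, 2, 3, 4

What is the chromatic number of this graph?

1, 2, 3, 5 form a clique, so at least 4 colors are needed.
4 colors suffice: 1=c, 2=d, 3=b, 4=d, 5=a. Every edge joins two different colors.

4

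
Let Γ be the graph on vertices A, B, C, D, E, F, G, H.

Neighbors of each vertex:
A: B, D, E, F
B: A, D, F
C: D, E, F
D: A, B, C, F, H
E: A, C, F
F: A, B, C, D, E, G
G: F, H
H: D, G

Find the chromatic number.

4

A, B, D, F form a clique, so at least 4 colors are needed.
4 colors suffice: color 1 → {F, H}; color 2 → {D, E, G}; color 3 → {A, C}; color 4 → {B}. No two adjacent vertices share a color.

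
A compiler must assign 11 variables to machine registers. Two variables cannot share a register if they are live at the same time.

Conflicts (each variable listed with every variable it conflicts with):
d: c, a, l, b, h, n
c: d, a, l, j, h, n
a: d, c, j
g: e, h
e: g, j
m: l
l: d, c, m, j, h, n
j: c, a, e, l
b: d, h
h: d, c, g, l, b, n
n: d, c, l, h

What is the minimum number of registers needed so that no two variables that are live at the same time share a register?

5

d, c, l, h, n are mutually in conflict, so at least 5 registers are needed.
5 registers suffice: register 1 → {d, g, m, j}; register 2 → {a, e, l, b}; register 3 → {h}; register 4 → {c}; register 5 → {n}. No two conflicting variables share a register.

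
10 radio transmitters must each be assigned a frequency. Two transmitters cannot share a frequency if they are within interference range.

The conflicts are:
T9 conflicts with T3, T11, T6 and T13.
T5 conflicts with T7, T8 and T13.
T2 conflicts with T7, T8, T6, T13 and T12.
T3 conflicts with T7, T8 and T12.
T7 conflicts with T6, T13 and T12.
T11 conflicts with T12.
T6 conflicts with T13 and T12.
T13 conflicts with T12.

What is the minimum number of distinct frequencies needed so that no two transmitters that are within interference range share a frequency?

5

T2, T7, T6, T13, T12 pairwise conflict, so at least 5 frequencies are needed.
Using 5 frequencies: T9=1, T5=1, T2=4, T3=3, T7=2, T11=2, T8=2, T6=5, T13=3, T12=1. Each listed conflict is separated.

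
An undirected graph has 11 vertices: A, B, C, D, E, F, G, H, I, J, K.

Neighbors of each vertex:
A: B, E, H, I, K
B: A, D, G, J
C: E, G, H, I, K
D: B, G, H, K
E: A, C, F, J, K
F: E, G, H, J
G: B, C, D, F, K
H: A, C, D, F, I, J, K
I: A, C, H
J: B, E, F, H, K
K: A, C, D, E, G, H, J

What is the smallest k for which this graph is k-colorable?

E, F, J are mutually adjacent, so at least 3 colors are needed.
3 colors suffice: color 1 → {E, G, H}; color 2 → {B, F, I, K}; color 3 → {A, C, D, J}. Every edge joins two different colors.

3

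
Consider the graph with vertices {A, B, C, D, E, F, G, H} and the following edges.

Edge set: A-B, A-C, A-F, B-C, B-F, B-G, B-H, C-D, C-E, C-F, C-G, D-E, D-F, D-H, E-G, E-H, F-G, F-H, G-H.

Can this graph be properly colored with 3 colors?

B, F, G, H are mutually adjacent (a clique of size 4), so at least 4 colors are needed.
So 3 colors are not enough.

No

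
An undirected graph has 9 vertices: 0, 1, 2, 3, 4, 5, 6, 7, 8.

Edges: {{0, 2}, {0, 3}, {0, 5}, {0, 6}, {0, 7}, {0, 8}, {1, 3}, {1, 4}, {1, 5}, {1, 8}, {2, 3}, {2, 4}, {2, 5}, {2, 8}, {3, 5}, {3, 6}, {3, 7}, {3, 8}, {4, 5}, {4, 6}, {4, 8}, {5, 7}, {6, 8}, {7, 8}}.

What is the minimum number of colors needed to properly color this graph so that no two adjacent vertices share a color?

0, 3, 6, 8 are pairwise adjacent (a clique of size 4), so at least 4 colors are needed.
A valid assignment using 4 colors: 0=green, 1=green, 2=yellow, 3=blue, 4=blue, 5=red, 6=yellow, 7=yellow, 8=red. Every edge joins two different colors.

4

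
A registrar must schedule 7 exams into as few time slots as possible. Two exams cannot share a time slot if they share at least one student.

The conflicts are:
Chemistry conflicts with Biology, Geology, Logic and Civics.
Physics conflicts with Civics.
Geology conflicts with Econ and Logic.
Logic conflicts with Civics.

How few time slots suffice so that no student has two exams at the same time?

3

Chemistry, Geology, Logic all conflict with each other, so at least 3 time slots are needed.
3 time slots suffice: Chemistry=1, Biology=2, Physics=1, Geology=2, Econ=1, Logic=3, Civics=2. No two conflicting exams share a time slot.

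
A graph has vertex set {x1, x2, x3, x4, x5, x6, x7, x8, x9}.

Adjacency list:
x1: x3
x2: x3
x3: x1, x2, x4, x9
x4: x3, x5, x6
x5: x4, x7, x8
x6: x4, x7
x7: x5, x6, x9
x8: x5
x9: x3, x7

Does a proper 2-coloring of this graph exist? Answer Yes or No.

The cycle x4-x5-x7-x9-x3-x4 has odd length 5, so it cannot be 2-colored; at least 3 colors are needed.
So 2 colors are not enough.

No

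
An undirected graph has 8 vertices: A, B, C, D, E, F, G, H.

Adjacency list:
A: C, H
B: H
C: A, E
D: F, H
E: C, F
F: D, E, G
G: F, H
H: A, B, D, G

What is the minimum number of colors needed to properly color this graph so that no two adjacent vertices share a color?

2

B and H are adjacent, so at least 2 colors are needed.
2 colors suffice: A=2, B=2, C=1, D=2, E=2, F=1, G=2, H=1. No two adjacent vertices share a color.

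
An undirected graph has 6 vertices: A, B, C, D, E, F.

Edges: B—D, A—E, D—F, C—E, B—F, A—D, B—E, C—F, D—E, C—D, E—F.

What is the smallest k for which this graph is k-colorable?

C, D, E, F are mutually adjacent (a clique of size 4), so at least 4 colors are needed.
4 colors suffice: color 1 → {D}; color 2 → {E}; color 3 → {A, F}; color 4 → {B, C}. No two adjacent vertices share a color.

4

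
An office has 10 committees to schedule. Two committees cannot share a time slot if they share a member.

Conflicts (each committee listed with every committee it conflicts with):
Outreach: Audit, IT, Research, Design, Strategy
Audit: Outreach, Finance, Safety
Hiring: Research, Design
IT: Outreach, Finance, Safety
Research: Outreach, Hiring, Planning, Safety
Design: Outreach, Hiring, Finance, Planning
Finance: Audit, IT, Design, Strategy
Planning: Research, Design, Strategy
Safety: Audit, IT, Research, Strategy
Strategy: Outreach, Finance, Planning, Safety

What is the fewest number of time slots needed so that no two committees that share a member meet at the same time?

Hiring and Research conflict, so at least 2 time slots are needed.
A valid assignment using 2 time slots: Outreach=1, Audit=2, Hiring=1, IT=2, Research=2, Design=2, Finance=1, Planning=1, Safety=1, Strategy=2. Each listed conflict is separated.

2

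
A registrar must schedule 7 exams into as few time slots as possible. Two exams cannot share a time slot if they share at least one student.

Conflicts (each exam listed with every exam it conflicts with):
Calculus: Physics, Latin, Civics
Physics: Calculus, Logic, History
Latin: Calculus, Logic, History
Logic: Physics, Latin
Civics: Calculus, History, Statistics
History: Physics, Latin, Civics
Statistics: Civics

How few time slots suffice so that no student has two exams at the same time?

2

Calculus and Latin conflict, so at least 2 time slots are needed.
2 time slots suffice: time slot 1 → {Calculus, Logic, History, Statistics}; time slot 2 → {Physics, Latin, Civics}. Each listed conflict is separated.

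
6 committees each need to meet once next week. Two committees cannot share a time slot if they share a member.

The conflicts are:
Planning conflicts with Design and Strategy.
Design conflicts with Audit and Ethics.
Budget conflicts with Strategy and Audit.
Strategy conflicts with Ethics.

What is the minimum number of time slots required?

3

The cycle Strategy-Planning-Design-Audit-Budget-Strategy has odd length 5, so it cannot be 2-colored; at least 3 time slots are needed.
3 time slots suffice: time slot 1 → {Design, Strategy}; time slot 2 → {Planning, Audit, Ethics}; time slot 3 → {Budget}. Every pair that conflicts lands in different time slots.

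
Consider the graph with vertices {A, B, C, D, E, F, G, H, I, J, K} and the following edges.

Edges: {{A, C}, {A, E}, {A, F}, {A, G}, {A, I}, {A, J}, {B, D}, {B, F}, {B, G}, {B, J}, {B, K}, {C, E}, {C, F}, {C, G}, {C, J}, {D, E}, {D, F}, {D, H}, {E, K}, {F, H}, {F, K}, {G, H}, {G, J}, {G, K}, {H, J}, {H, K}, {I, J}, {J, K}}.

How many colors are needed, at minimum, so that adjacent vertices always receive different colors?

B, G, J, K form a clique, so at least 4 colors are needed.
4 colors suffice: color red → {E, F, J}; color blue → {A, D, K}; color green → {G, I}; color yellow → {B, C, H}. Every edge joins two different colors.

4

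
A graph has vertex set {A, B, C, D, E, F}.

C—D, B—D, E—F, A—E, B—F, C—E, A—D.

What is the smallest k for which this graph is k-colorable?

3

The cycle F-B-D-A-E-F has odd length 5, so it cannot be 2-colored; at least 3 colors are needed.
3 colors suffice: color 1 → {D, E}; color 2 → {A, B, C}; color 3 → {F}. No two adjacent vertices share a color.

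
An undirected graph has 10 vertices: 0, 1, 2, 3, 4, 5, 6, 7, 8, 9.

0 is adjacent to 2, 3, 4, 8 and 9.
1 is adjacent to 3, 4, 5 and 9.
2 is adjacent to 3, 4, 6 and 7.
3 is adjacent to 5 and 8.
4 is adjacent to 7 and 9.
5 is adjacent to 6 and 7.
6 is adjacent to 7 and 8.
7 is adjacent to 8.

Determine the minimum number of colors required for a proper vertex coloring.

5, 6, 7 are pairwise adjacent, so at least 3 colors are needed.
3 colors suffice: color red → {3, 4, 6}; color blue → {0, 1, 7}; color green → {2, 5, 8, 9}. No two adjacent vertices share a color.

3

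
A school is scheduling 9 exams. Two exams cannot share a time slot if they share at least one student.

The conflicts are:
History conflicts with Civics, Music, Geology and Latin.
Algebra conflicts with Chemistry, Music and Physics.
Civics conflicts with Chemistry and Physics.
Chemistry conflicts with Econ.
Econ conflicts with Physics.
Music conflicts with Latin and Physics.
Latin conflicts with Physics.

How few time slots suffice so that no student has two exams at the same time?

Algebra, Music, Physics pairwise conflict, so at least 3 time slots are needed.
3 time slots suffice: time slot 1 → {History, Chemistry, Physics}; time slot 2 → {Civics, Econ, Music, Geology}; time slot 3 → {Algebra, Latin}. No two conflicting exams share a time slot.

3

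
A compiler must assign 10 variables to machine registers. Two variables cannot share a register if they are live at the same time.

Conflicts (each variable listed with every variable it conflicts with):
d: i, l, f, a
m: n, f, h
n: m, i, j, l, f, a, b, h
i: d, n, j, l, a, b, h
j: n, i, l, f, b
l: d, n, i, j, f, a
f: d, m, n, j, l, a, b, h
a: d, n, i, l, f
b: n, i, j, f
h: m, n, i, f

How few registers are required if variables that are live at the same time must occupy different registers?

4

m, n, f, h are mutually in conflict, so at least 4 registers are needed.
Using 4 registers: d=1, m=4, n=1, i=2, j=4, l=3, f=2, a=4, b=3, h=3. No two conflicting variables share a register.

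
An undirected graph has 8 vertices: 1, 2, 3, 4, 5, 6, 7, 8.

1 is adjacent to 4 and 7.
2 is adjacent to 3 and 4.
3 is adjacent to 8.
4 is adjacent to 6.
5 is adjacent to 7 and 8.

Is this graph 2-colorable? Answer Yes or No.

The cycle 4-2-3-8-5-7-1-4 has odd length 7, so it cannot be 2-colored; at least 3 colors are needed.
So 2 colors are not enough.

No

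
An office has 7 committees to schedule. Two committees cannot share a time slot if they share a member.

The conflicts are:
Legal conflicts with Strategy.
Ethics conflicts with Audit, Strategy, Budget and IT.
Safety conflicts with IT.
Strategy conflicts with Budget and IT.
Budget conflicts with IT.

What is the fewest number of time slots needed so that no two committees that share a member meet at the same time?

Ethics, Strategy, Budget, IT are mutually in conflict, so at least 4 time slots are needed.
4 time slots suffice: Legal=1, Ethics=1, Audit=2, Safety=1, Strategy=2, Budget=4, IT=3. Each listed conflict is separated.

4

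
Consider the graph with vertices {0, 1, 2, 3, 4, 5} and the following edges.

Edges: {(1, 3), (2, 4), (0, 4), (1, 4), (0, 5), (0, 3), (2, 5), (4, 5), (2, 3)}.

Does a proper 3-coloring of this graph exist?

Yes

The chromatic number is 3. 0, 4, 5 are mutually adjacent, so at least 3 colors are needed.
One proper 3-coloring: 0=b, 1=b, 2=b, 3=a, 4=a, 5=c.
That is already a proper 3-coloring.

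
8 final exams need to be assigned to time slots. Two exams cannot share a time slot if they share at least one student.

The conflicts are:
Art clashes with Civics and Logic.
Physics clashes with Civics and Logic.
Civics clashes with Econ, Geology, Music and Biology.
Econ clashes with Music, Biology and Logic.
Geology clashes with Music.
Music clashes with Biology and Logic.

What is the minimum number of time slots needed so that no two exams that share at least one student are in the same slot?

4

Civics, Econ, Music, Biology all conflict with each other, so at least 4 time slots are needed.
A valid assignment using 4 time slots: Art=2, Physics=2, Civics=1, Econ=3, Geology=3, Music=2, Biology=4, Logic=1. No two conflicting exams share a time slot.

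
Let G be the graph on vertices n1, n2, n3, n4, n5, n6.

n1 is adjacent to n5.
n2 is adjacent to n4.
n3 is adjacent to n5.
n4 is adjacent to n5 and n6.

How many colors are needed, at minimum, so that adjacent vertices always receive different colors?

2

n4 and n6 are adjacent, so at least 2 colors are needed.
2 colors suffice: color 1 → {n1, n3, n4}; color 2 → {n2, n5, n6}. Every edge joins two different colors.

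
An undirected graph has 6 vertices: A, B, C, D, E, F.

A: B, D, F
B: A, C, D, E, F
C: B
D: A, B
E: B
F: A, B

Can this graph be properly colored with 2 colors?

No

A, B, D form a triangle, so at least 3 colors are needed.
So 2 colors are not enough.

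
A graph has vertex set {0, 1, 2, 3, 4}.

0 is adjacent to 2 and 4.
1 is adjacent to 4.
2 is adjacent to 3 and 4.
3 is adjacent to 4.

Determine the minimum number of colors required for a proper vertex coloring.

3

0, 2, 4 are pairwise adjacent, so at least 3 colors are needed.
3 colors suffice: color a → {4}; color b → {1, 2}; color c → {0, 3}. No two adjacent vertices share a color.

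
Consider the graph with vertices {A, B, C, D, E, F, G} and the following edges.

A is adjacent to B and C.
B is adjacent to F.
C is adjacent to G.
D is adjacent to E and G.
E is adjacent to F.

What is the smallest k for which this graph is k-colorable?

3

The cycle D-G-C-A-B-F-E-D has odd length 7, so it cannot be 2-colored; at least 3 colors are needed.
3 colors suffice: color 1 → {A, D, F}; color 2 → {B, C, E}; color 3 → {G}. Every edge joins two different colors.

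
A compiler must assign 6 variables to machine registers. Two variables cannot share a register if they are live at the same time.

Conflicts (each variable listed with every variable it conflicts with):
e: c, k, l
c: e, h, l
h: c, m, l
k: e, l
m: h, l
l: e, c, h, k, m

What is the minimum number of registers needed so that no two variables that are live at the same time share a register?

c, h, l all conflict with each other, so at least 3 registers are needed.
A valid assignment using 3 registers: e=3, c=2, h=3, k=2, m=2, l=1. Every pair that conflicts lands in different registers.

3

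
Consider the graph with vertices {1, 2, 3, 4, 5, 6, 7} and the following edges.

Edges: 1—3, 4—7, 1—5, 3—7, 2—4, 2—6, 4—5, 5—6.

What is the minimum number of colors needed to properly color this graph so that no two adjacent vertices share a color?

3

The cycle 5-4-7-3-1-5 has odd length 5, so it cannot be 2-colored; at least 3 colors are needed.
3 colors suffice: 1=green, 2=blue, 3=red, 4=red, 5=blue, 6=red, 7=blue. Every edge joins two different colors.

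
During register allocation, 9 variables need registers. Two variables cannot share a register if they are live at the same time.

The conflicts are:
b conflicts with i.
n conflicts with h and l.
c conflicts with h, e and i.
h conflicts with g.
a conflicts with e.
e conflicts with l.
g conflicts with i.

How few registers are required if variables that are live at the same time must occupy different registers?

3

The cycle l-n-h-c-e-l has odd length 5, so it cannot be 2-colored; at least 3 registers are needed.
3 registers suffice: register 1 → {h, e, i}; register 2 → {b, n, c, a, g}; register 3 → {l}. No two conflicting variables share a register.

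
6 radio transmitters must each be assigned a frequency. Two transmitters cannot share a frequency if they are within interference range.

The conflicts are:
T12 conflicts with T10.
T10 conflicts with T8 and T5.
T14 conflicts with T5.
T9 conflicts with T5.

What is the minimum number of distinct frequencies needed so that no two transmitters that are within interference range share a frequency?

T9 and T5 conflict, so at least 2 frequencies are needed.
2 frequencies suffice: frequency 1 → {T12, T8, T5}; frequency 2 → {T10, T14, T9}. Every pair that conflicts lands in different frequencies.

2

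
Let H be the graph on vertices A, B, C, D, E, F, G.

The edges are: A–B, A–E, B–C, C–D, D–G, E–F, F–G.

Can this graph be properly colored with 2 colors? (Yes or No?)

The cycle C-B-A-E-F-G-D-C has odd length 7, so it cannot be 2-colored; at least 3 colors are needed.
So 2 colors are not enough.

No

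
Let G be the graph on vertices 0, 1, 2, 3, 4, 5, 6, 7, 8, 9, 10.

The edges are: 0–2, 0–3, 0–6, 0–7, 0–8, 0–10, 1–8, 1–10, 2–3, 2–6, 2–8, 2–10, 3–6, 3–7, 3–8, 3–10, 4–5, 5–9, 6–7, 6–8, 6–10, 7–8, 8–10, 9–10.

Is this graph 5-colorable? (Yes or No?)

0, 2, 3, 6, 8, 10 form a clique, so at least 6 colors are needed.
So 5 colors are not enough.

No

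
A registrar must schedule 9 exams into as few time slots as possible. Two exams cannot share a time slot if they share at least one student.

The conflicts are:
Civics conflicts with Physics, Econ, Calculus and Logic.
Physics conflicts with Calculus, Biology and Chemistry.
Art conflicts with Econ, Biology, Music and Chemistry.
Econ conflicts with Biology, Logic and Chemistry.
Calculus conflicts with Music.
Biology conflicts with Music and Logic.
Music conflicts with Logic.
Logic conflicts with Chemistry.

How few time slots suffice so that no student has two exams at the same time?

3

Art, Econ, Biology are mutually in conflict, so at least 3 time slots are needed.
3 time slots suffice: Civics=2, Physics=1, Art=3, Econ=1, Calculus=3, Biology=2, Music=1, Logic=3, Chemistry=2. Every pair that conflicts lands in different time slots.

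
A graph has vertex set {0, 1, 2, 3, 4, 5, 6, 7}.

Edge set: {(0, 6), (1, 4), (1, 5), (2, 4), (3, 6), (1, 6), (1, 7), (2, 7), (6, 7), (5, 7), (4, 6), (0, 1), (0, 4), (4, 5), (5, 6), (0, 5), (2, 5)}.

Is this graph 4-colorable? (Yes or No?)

0, 1, 4, 5, 6 form a clique, so at least 5 colors are needed.
So 4 colors are not enough.

No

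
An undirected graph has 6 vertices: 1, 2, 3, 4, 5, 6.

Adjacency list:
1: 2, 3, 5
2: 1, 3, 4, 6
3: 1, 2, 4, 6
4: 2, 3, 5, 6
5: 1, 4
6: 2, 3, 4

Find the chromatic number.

4

2, 3, 4, 6 are pairwise adjacent (a clique of size 4), so at least 4 colors are needed.
4 colors suffice: color a → {3, 5}; color b → {2}; color c → {1, 4}; color d → {6}. No two adjacent vertices share a color.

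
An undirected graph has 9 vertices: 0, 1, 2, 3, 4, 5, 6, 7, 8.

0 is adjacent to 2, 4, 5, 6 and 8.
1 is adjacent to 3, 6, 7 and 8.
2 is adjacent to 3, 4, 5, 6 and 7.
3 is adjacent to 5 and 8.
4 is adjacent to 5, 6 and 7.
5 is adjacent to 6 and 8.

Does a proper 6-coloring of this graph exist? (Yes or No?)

Yes

The chromatic number is 5. 0, 2, 4, 5, 6 form a clique, so at least 5 colors are needed.
A valid assignment using 5 colors: 0=d, 1=a, 2=b, 3=c, 4=c, 5=a, 6=e, 7=d, 8=b.
Since 6 ≥ 5, a proper 6-coloring certainly exists.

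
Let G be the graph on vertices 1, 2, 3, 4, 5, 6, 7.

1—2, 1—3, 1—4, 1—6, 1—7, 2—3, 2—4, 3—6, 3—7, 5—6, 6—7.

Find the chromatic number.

4

1, 3, 6, 7 form a clique, so at least 4 colors are needed.
4 colors suffice: color a → {1, 5}; color b → {2, 6}; color c → {3, 4}; color d → {7}. Every edge joins two different colors.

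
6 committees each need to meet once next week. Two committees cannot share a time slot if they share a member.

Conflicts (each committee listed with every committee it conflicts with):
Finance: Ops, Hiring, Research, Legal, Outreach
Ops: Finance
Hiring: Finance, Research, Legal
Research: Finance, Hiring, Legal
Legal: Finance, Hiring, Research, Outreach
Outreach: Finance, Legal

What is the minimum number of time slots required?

4

Finance, Hiring, Research, Legal all conflict with each other, so at least 4 time slots are needed.
4 time slots suffice: time slot 1 → {Finance}; time slot 2 → {Ops, Legal}; time slot 3 → {Hiring, Outreach}; time slot 4 → {Research}. Every pair that conflicts lands in different time slots.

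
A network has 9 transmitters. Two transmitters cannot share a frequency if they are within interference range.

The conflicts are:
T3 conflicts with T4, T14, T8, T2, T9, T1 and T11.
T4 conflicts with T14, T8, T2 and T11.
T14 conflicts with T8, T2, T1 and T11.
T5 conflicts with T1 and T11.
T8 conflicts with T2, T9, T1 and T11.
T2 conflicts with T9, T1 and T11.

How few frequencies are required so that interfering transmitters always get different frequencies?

T3, T4, T14, T8, T2, T11 all conflict with each other, so at least 6 frequencies are needed.
6 frequencies suffice: frequency 1 → {T3, T5}; frequency 2 → {T2}; frequency 3 → {T8}; frequency 4 → {T14, T9}; frequency 5 → {T1, T11}; frequency 6 → {T4}. No two conflicting transmitters share a frequency.

6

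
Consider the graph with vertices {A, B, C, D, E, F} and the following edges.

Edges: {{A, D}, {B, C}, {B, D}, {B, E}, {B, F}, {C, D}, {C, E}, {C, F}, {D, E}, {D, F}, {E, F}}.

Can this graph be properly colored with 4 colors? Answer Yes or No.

No

B, C, D, E, F are mutually adjacent (a clique of size 5), so at least 5 colors are needed.
So 4 colors are not enough.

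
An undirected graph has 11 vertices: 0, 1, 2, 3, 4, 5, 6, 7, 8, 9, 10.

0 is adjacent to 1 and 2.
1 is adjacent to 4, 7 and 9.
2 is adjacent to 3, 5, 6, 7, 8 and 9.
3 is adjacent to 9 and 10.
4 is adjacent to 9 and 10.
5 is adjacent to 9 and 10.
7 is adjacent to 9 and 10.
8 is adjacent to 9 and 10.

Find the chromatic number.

1, 7, 9 form a triangle, so at least 3 colors are needed.
3 colors suffice: 0=a, 1=b, 2=b, 3=c, 4=c, 5=c, 6=a, 7=c, 8=c, 9=a, 10=a. Each edge has distinct colors on its endpoints.

3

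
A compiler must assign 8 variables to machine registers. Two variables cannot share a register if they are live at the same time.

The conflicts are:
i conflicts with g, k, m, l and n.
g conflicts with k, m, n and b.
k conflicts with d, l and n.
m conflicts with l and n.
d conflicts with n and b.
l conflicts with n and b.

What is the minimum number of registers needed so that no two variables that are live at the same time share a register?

4

i, g, k, n are mutually in conflict, so at least 4 registers are needed.
4 registers suffice: register 1 → {n, b}; register 2 → {k, m}; register 3 → {i, d}; register 4 → {g, l}. No two conflicting variables share a register.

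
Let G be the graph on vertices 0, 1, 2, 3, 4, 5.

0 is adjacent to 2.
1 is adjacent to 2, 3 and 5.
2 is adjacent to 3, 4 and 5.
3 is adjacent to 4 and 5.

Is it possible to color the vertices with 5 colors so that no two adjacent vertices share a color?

The chromatic number is 4. 1, 2, 3, 5 are mutually adjacent (a clique of size 4), so at least 4 colors are needed.
4 colors suffice: 0=blue, 1=green, 2=red, 3=blue, 4=green, 5=yellow.
Since 5 ≥ 4, a proper 5-coloring certainly exists.

Yes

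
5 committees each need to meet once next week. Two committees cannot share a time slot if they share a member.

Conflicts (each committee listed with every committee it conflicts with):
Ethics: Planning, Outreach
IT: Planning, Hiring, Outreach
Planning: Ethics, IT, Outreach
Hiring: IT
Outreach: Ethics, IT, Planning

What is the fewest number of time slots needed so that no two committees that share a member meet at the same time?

3

IT, Planning, Outreach pairwise conflict, so at least 3 time slots are needed.
3 time slots suffice: time slot 1 → {Hiring, Outreach}; time slot 2 → {Ethics, IT}; time slot 3 → {Planning}. No two conflicting committees share a time slot.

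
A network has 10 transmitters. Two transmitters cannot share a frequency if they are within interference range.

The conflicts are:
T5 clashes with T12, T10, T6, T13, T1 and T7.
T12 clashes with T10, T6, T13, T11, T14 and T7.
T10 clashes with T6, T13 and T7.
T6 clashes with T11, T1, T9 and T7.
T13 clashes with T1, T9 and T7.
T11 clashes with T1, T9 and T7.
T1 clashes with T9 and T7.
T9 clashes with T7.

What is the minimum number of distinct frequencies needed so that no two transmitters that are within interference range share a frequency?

5

T6, T11, T1, T9, T7 all conflict with each other, so at least 5 frequencies are needed.
5 frequencies suffice: frequency 1 → {T14, T7}; frequency 2 → {T12, T1}; frequency 3 → {T6, T13}; frequency 4 → {T5, T11}; frequency 5 → {T10, T9}. Each listed conflict is separated.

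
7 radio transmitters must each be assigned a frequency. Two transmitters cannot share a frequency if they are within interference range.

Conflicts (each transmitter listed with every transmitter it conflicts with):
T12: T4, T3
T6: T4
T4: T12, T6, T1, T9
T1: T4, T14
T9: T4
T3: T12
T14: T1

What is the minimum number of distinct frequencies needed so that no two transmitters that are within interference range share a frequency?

2

T4 and T1 conflict, so at least 2 frequencies are needed.
2 frequencies suffice: T12=2, T6=2, T4=1, T1=2, T9=2, T3=1, T14=1. Every pair that conflicts lands in different frequencies.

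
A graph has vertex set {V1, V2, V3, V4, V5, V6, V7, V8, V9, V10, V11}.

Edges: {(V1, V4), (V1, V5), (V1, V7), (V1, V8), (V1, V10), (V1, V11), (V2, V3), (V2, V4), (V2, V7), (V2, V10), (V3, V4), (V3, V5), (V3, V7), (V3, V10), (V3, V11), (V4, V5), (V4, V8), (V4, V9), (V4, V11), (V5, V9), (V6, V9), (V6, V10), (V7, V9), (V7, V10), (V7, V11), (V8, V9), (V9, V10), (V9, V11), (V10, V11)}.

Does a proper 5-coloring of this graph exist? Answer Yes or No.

The chromatic number is 4. V2, V3, V7, V10 are mutually adjacent (a clique of size 4), so at least 4 colors are needed.
4 colors suffice: color 1 → {V4, V10}; color 2 → {V1, V3, V9}; color 3 → {V5, V6, V7, V8}; color 4 → {V2, V11}.
Since 5 ≥ 4, a proper 5-coloring certainly exists.

Yes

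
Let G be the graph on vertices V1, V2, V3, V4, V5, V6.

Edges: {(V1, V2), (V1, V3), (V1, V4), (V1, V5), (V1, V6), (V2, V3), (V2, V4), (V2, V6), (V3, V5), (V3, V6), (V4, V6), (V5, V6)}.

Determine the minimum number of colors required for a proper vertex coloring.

V1, V3, V5, V6 form a clique, so at least 4 colors are needed.
4 colors suffice: color 1 → {V6}; color 2 → {V1}; color 3 → {V2, V5}; color 4 → {V3, V4}. Every edge joins two different colors.

4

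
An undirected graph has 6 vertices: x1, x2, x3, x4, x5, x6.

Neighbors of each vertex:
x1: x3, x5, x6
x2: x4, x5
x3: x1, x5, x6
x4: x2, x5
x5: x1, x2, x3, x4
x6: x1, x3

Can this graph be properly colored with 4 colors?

Yes

The chromatic number is 3. x2, x4, x5 form a triangle, so at least 3 colors are needed.
A valid assignment using 3 colors: x1=3, x2=2, x3=2, x4=3, x5=1, x6=1.
Since 4 ≥ 3, a proper 4-coloring certainly exists.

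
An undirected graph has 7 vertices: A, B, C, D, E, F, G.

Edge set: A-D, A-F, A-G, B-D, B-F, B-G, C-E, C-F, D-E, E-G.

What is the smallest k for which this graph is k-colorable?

The cycle E-C-F-A-D-E has odd length 5, so it cannot be 2-colored; at least 3 colors are needed.
One proper 3-coloring: A=2, B=2, C=2, D=3, E=1, F=1, G=3. No two adjacent vertices share a color.

3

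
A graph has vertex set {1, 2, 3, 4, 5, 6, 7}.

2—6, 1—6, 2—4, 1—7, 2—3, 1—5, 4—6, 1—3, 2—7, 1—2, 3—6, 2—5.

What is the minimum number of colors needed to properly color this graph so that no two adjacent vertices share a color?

1, 2, 3, 6 are mutually adjacent (a clique of size 4), so at least 4 colors are needed.
4 colors suffice: color a → {2}; color b → {1, 4}; color c → {5, 6, 7}; color d → {3}. Every edge joins two different colors.

4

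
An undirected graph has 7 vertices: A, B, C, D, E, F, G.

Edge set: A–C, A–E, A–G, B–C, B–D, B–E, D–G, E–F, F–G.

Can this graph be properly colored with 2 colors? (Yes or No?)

No

The cycle D-B-C-A-G-D has odd length 5, so it cannot be 2-colored; at least 3 colors are needed.
So 2 colors are not enough.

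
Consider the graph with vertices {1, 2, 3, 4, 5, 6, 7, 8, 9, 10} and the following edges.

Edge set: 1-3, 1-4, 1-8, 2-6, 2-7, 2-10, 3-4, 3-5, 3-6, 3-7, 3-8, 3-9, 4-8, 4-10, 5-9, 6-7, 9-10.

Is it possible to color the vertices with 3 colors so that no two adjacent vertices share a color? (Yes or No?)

1, 3, 4, 8 are mutually adjacent (a clique of size 4), so at least 4 colors are needed.
So 3 colors are not enough.

No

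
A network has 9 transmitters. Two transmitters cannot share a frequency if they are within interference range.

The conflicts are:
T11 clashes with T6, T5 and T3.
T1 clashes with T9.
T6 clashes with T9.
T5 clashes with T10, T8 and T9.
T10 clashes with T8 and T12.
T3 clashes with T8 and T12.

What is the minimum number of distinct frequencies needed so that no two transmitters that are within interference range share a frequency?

3

T5, T10, T8 are mutually in conflict, so at least 3 frequencies are needed.
3 frequencies suffice: frequency 1 → {T1, T6, T5, T3}; frequency 2 → {T11, T10, T9}; frequency 3 → {T8, T12}. No two conflicting transmitters share a frequency.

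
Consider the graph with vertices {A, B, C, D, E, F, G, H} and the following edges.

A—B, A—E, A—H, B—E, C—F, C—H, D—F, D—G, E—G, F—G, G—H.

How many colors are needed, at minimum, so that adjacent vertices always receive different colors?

3

A, B, E form a triangle, so at least 3 colors are needed.
One proper 3-coloring: A=red, B=green, C=red, D=green, E=blue, F=blue, G=red, H=blue. Every edge joins two different colors.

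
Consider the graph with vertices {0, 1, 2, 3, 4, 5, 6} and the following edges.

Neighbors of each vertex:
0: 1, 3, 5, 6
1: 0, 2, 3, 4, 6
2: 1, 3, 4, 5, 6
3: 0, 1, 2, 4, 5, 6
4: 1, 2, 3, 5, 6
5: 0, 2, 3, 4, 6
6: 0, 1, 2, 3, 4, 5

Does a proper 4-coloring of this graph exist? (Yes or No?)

No

1, 2, 3, 4, 6 are mutually adjacent (a clique of size 5), so at least 5 colors are needed.
So 4 colors are not enough.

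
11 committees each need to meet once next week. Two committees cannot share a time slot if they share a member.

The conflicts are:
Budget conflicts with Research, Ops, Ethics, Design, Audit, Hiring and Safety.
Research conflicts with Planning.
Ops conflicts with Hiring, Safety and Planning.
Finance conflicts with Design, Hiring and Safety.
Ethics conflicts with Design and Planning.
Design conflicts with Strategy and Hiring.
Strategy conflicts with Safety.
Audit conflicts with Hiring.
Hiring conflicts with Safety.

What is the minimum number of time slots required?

Budget, Ops, Hiring, Safety all conflict with each other, so at least 4 time slots are needed.
A valid assignment using 4 time slots: Budget=1, Research=2, Ops=4, Finance=1, Ethics=2, Design=3, Strategy=1, Audit=3, Hiring=2, Safety=3, Planning=1. Each listed conflict is separated.

4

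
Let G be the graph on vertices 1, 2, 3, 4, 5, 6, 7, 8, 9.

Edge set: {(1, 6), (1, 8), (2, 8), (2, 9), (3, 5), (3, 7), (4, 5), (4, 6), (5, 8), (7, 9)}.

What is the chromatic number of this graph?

The cycle 4-5-8-1-6-4 has odd length 5, so it cannot be 2-colored; at least 3 colors are needed.
3 colors suffice: color red → {6, 7, 8}; color blue → {1, 2, 5}; color green → {3, 4, 9}. No two adjacent vertices share a color.

3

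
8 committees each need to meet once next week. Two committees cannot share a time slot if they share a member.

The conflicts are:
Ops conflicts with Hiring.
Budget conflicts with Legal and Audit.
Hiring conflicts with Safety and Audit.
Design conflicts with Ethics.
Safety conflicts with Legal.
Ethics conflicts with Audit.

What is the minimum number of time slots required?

The cycle Budget-Audit-Hiring-Safety-Legal-Budget has odd length 5, so it cannot be 2-colored; at least 3 time slots are needed.
3 time slots suffice: Ops=2, Budget=1, Hiring=1, Design=2, Safety=2, Ethics=1, Legal=3, Audit=2. No two conflicting committees share a time slot.

3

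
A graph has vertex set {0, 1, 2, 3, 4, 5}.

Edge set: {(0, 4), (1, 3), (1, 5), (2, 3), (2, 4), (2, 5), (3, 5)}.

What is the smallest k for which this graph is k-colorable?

3

2, 3, 5 form a triangle, so at least 3 colors are needed.
3 colors suffice: 0=b, 1=c, 2=c, 3=b, 4=a, 5=a. Every edge joins two different colors.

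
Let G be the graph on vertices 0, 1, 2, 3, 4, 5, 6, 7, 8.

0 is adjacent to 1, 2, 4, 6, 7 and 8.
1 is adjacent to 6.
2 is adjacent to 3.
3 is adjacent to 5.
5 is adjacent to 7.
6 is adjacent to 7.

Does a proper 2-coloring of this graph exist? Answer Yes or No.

No

0, 1, 6 form a triangle, so at least 3 colors are needed.
So 2 colors are not enough.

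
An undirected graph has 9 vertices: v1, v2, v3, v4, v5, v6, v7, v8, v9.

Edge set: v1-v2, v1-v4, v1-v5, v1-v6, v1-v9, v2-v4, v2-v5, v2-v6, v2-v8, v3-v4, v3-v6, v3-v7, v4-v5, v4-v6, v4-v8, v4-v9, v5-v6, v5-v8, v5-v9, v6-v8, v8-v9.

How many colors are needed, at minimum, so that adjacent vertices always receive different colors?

v2, v4, v5, v6, v8 are mutually adjacent (a clique of size 5), so at least 5 colors are needed.
5 colors suffice: v1=5, v2=4, v3=2, v4=1, v5=2, v6=3, v7=1, v8=5, v9=3. Every edge joins two different colors.

5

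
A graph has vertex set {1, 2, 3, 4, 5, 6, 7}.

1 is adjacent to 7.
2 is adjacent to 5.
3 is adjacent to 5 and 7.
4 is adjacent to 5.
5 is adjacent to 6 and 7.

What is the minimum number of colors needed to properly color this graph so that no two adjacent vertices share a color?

3

3, 5, 7 are pairwise adjacent, so at least 3 colors are needed.
3 colors suffice: color red → {1, 5}; color blue → {2, 4, 6, 7}; color green → {3}. Every edge joins two different colors.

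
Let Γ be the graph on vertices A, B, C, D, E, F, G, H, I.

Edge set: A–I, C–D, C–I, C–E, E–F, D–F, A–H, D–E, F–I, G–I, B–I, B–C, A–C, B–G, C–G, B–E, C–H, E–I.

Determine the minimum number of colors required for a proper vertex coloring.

4

B, C, G, I are mutually adjacent (a clique of size 4), so at least 4 colors are needed.
4 colors suffice: color 1 → {C, F}; color 2 → {D, H, I}; color 3 → {A, E, G}; color 4 → {B}. Every edge joins two different colors.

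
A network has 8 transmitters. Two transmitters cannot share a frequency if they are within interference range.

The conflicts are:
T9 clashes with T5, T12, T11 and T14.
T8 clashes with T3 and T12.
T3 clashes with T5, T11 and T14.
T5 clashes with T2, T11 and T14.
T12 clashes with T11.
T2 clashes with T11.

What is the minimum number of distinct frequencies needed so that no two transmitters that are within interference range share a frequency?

3

T3, T5, T11 are mutually in conflict, so at least 3 frequencies are needed.
A valid assignment using 3 frequencies: T9=3, T8=2, T3=3, T5=1, T12=1, T2=3, T11=2, T14=2. No two conflicting transmitters share a frequency.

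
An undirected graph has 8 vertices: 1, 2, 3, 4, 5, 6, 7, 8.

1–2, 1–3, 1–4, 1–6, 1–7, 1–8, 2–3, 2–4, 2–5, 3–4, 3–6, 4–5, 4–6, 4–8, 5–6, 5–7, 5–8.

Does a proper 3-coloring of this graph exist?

1, 3, 4, 6 are mutually adjacent (a clique of size 4), so at least 4 colors are needed.
So 3 colors are not enough.

No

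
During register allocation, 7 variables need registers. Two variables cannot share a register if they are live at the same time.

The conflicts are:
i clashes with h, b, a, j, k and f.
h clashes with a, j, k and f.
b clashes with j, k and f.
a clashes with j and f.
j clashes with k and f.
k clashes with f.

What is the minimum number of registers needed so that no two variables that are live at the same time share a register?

i, h, j, k, f all conflict with each other, so at least 5 registers are needed.
A valid assignment using 5 registers: i=3, h=4, b=4, a=5, j=2, k=5, f=1. No two conflicting variables share a register.

5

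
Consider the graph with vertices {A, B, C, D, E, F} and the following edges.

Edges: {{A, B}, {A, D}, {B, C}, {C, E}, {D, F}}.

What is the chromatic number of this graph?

2

B and C are adjacent, so at least 2 colors are needed.
2 colors suffice: color 1 → {A, C, F}; color 2 → {B, D, E}. No two adjacent vertices share a color.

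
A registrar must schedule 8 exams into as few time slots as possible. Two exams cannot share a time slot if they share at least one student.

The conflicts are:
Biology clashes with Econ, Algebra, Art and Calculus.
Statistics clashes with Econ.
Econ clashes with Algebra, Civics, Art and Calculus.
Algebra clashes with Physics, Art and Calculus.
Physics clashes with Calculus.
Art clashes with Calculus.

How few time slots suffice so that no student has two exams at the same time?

5

Biology, Econ, Algebra, Art, Calculus all conflict with each other, so at least 5 time slots are needed.
Using 5 time slots: Biology=4, Statistics=2, Econ=1, Algebra=2, Civics=2, Physics=1, Art=5, Calculus=3. No two conflicting exams share a time slot.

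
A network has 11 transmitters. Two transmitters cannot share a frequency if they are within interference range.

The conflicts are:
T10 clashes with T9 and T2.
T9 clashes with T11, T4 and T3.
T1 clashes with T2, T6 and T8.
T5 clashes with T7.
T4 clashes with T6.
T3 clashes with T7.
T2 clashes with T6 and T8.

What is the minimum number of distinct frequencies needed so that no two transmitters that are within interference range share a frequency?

3

T1, T2, T8 all conflict with each other, so at least 3 frequencies are needed.
A valid assignment using 3 frequencies: T10=2, T9=1, T1=2, T5=2, T11=2, T4=2, T3=2, T7=1, T2=1, T6=3, T8=3. No two conflicting transmitters share a frequency.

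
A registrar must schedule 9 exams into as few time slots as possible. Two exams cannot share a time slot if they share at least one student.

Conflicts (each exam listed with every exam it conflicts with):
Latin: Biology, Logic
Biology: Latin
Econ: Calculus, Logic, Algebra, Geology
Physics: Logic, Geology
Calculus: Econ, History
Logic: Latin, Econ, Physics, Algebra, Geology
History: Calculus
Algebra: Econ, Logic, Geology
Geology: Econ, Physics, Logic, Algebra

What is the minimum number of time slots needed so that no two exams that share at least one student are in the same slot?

Econ, Logic, Algebra, Geology pairwise conflict, so at least 4 time slots are needed.
A valid assignment using 4 time slots: Latin=2, Biology=1, Econ=3, Physics=3, Calculus=1, Logic=1, History=2, Algebra=4, Geology=2. Every pair that conflicts lands in different time slots.

4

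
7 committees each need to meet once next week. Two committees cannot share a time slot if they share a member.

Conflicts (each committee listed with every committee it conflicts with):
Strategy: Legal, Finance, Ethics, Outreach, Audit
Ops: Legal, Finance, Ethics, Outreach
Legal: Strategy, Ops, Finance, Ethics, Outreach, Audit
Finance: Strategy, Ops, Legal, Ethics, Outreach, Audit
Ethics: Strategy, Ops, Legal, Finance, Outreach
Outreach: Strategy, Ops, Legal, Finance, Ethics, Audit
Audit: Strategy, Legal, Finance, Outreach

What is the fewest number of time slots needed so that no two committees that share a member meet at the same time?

Ops, Legal, Finance, Ethics, Outreach all conflict with each other, so at least 5 time slots are needed.
5 time slots suffice: time slot 1 → {Finance}; time slot 2 → {Outreach}; time slot 3 → {Legal}; time slot 4 → {Ethics, Audit}; time slot 5 → {Strategy, Ops}. Every pair that conflicts lands in different time slots.

5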